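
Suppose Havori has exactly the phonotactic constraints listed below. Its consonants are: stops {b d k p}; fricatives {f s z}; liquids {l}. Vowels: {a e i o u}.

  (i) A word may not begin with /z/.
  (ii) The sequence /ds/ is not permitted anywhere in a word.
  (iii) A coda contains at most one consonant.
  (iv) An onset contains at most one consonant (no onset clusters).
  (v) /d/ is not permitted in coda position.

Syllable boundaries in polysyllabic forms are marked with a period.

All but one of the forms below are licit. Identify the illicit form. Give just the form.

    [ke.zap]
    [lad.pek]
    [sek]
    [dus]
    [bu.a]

[ke.zap] — σ1 onset /k/, coda /∅/ ok; σ2 onset /z/, coda /p/ ok → licit
[lad.pek] — violates constraint (v): syllable 1 coda contains /d/ → illicit
[sek] — σ1 onset /s/, coda /k/ ok → licit
[dus] — σ1 onset /d/, coda /s/ ok → licit
[bu.a] — σ1 onset /b/, coda /∅/ ok; σ2 onset /∅/, coda /∅/ ok → licit

[lad.pek]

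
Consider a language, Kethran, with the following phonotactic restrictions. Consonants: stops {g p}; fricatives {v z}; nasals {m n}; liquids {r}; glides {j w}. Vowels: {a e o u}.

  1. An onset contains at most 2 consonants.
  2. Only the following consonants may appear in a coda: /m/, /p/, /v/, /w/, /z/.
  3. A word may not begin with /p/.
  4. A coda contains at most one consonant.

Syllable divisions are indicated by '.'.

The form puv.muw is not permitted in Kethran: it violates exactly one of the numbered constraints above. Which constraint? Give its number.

3

puv.muw: word begins with /p/.
This is a violation of constraint 3: "A word may not begin with /p/."
The remaining constraints (1, 2, 4) are satisfied.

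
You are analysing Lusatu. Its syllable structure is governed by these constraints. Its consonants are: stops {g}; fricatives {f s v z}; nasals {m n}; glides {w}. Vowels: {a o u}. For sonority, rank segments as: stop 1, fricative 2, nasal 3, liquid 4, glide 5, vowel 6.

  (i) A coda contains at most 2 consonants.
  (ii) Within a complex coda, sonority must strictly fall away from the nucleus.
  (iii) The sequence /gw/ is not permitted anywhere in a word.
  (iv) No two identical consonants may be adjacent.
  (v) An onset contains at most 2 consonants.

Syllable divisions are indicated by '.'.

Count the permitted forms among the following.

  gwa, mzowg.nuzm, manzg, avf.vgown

0

gwa — violates constraint (iii): contains banned sequence /gw/ → not permitted
mzowg.nuzm — violates constraint (ii): syllable 2 coda /zm/: /z/ (fricative, 2) → /m/ (nasal, 3) does not fall → not permitted
manzg — violates constraint (i): syllable 1 coda /nzg/ has 3 consonants (> 2) → not permitted
avf.vgown — violates constraint (ii): syllable 1 coda /vf/: /v/ (fricative, 2) → /f/ (fricative, 2) does not fall → not permitted
No form is permitted → 0.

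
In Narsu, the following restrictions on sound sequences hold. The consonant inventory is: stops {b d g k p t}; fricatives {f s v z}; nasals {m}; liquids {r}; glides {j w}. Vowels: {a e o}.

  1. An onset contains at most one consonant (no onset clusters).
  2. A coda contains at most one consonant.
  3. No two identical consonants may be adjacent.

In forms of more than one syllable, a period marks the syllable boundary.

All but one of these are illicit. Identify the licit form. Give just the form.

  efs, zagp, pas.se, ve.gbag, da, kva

da

efs — violates constraint 2: syllable 1 coda /fs/ has 2 consonants (> 1) → illicit
zagp — violates constraint 2: syllable 1 coda /gp/ has 2 consonants (> 1) → illicit
pas.se — violates constraint 3: adjacent identical consonants /ss/ → illicit
ve.gbag — violates constraint 1: syllable 2 onset /gb/ has 2 consonants (> 1) → illicit
da — σ1 onset /d/, coda /∅/ ok → licit
kva — violates constraint 1: syllable 1 onset /kv/ has 2 consonants (> 1) → illicit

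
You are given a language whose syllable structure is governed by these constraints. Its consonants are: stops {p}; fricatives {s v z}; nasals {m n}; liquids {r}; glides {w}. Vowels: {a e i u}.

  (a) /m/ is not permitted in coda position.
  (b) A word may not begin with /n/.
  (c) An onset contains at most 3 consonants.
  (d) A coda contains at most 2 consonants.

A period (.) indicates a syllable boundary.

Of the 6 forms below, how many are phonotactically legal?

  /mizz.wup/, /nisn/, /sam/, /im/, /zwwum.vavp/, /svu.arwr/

/mizz.wup/ — σ1 onset /m/, coda /zz/ (2C) ok; σ2 onset /w/, coda /p/ ok → phonotactically legal
/nisn/ — violates constraint (b): word begins with /n/ → phonotactically illegal
/sam/ — violates constraint (a): syllable 1 coda contains /m/ → phonotactically illegal
/im/ — violates constraint (a): syllable 1 coda contains /m/ → phonotactically illegal
/zwwum.vavp/ — violates constraint (a): syllable 1 coda contains /m/ → phonotactically illegal
/svu.arwr/ — violates constraint (d): syllable 2 coda /rwr/ has 3 consonants (> 2) → phonotactically illegal
Phonotactically legal: /mizz.wup/ → 1.

1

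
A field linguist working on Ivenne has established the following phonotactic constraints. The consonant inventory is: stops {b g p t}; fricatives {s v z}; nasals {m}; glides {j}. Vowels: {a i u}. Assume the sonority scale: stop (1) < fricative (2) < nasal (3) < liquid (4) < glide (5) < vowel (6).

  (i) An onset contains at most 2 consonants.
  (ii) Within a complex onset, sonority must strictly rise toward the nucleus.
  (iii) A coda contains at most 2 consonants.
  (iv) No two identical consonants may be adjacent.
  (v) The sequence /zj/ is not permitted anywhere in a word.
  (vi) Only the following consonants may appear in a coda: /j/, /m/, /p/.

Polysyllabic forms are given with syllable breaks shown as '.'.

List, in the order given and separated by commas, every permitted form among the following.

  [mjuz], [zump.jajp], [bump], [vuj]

[zump.jajp], [bump], [vuj]

[mjuz] — violates constraint (vi): syllable 1 coda contains /z/, which is not a licensed coda consonant → not permitted
[zump.jajp] — σ1 onset /z/, coda /mp/ (2C) ok; σ2 onset /j/, coda /jp/ (2C) ok → permitted
[bump] — σ1 onset /b/, coda /mp/ (2C) ok → permitted
[vuj] — σ1 onset /v/, coda /j/ ok → permitted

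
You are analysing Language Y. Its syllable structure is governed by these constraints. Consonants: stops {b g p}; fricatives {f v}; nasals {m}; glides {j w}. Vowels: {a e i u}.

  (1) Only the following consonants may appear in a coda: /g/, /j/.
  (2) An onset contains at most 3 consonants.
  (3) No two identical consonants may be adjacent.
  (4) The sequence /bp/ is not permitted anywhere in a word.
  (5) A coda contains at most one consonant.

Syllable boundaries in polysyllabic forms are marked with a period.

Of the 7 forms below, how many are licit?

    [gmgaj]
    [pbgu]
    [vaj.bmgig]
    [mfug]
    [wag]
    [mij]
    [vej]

7

[gmgaj] — σ1 onset /gmg/ (3C), coda /j/ ok → licit
[pbgu] — σ1 onset /pbg/ (3C), coda /∅/ ok → licit
[vaj.bmgig] — σ1 onset /v/, coda /j/ ok; σ2 onset /bmg/ (3C), coda /g/ ok → licit
[mfug] — σ1 onset /mf/ (2C), coda /g/ ok → licit
[wag] — σ1 onset /w/, coda /g/ ok → licit
[mij] — σ1 onset /m/, coda /j/ ok → licit
[vej] — σ1 onset /v/, coda /j/ ok → licit
Licit: [gmgaj], [pbgu], [vaj.bmgig], [mfug], [wag], [mij], [vej] → 7.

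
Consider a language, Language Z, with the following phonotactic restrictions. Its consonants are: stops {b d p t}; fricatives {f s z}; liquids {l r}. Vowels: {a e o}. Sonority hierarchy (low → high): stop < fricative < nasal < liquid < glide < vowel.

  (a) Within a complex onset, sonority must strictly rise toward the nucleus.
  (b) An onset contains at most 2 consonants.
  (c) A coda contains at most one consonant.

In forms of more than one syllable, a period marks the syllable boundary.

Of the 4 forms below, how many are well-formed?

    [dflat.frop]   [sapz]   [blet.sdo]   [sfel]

0

[dflat.frop] — violates constraint (b): syllable 1 onset /dfl/ has 3 consonants (> 2) → ill-formed
[sapz] — violates constraint (c): syllable 1 coda /pz/ has 2 consonants (> 1) → ill-formed
[blet.sdo] — violates constraint (a): syllable 2 onset /sd/: /s/ (fricative, 2) → /d/ (stop, 1) does not rise → ill-formed
[sfel] — violates constraint (a): syllable 1 onset /sf/: /s/ (fricative, 2) → /f/ (fricative, 2) does not rise → ill-formed
No form is well-formed → 0.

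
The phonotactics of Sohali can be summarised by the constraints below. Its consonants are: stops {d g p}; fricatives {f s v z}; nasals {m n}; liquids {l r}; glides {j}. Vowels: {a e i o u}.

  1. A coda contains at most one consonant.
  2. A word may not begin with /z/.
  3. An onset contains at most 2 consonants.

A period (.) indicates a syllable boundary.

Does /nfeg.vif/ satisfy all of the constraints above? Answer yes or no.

/nfeg.vif/ — σ1 onset /nf/ (2C), coda /g/ ok; σ2 onset /v/, coda /f/ ok → phonotactically legal

yes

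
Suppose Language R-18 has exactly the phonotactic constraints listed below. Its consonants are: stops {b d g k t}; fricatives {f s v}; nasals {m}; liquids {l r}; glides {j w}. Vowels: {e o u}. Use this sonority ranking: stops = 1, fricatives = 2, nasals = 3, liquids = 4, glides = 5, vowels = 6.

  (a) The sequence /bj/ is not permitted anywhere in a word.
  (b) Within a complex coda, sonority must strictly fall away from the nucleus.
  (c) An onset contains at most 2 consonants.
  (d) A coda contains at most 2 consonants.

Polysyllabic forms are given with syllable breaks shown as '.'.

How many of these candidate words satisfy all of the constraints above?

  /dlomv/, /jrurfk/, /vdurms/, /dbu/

/dlomv/ — σ1 onset /dl/ (2C), coda /mv/ (3→2 falls) ok → licit
/jrurfk/ — violates constraint (d): syllable 1 coda /rfk/ has 3 consonants (> 2) → illicit
/vdurms/ — violates constraint (d): syllable 1 coda /rms/ has 3 consonants (> 2) → illicit
/dbu/ — σ1 onset /db/ (2C), coda /∅/ ok → licit
Licit: /dlomv/, /dbu/ → 2.

2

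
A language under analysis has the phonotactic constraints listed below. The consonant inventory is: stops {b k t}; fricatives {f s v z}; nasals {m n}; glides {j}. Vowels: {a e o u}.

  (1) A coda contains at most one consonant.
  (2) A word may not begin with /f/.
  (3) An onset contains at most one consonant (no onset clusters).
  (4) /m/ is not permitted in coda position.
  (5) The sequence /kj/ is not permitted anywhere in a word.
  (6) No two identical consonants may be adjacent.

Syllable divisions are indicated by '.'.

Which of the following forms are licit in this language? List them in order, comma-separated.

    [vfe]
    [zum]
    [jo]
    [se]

[jo], [se]

[vfe] — violates constraint 3: syllable 1 onset /vf/ has 2 consonants (> 1) → illicit
[zum] — violates constraint 4: syllable 1 coda contains /m/ → illicit
[jo] — σ1 onset /j/, coda /∅/ ok → licit
[se] — σ1 onset /s/, coda /∅/ ok → licit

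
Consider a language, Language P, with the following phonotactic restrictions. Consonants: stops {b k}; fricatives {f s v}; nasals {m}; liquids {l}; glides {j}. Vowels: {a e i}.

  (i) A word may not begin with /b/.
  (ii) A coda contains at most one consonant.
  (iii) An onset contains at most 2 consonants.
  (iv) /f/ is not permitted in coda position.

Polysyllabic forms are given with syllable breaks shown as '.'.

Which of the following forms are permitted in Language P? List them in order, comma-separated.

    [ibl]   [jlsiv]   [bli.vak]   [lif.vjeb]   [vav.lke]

[vav.lke]

[ibl] — violates constraint (ii): syllable 1 coda /bl/ has 2 consonants (> 1) → not permitted
[jlsiv] — violates constraint (iii): syllable 1 onset /jls/ has 3 consonants (> 2) → not permitted
[bli.vak] — violates constraint (i): word begins with /b/ → not permitted
[lif.vjeb] — violates constraint (iv): syllable 1 coda contains /f/ → not permitted
[vav.lke] — σ1 onset /v/, coda /v/ ok; σ2 onset /lk/ (2C), coda /∅/ ok → permitted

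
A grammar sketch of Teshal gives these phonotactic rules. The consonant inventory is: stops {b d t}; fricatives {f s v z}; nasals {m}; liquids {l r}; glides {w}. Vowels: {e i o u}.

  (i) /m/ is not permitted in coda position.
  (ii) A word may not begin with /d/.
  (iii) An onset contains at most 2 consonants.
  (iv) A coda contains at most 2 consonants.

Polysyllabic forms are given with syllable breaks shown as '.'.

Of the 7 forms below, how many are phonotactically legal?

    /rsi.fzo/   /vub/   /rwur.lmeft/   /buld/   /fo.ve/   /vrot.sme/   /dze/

6

/rsi.fzo/ — σ1 onset /rs/ (2C), coda /∅/ ok; σ2 onset /fz/ (2C), coda /∅/ ok → phonotactically legal
/vub/ — σ1 onset /v/, coda /b/ ok → phonotactically legal
/rwur.lmeft/ — σ1 onset /rw/ (2C), coda /r/ ok; σ2 onset /lm/ (2C), coda /ft/ (2C) ok → phonotactically legal
/buld/ — σ1 onset /b/, coda /ld/ (2C) ok → phonotactically legal
/fo.ve/ — σ1 onset /f/, coda /∅/ ok; σ2 onset /v/, coda /∅/ ok → phonotactically legal
/vrot.sme/ — σ1 onset /vr/ (2C), coda /t/ ok; σ2 onset /sm/ (2C), coda /∅/ ok → phonotactically legal
/dze/ — violates constraint (ii): word begins with /d/ → phonotactically illegal
Phonotactically legal: /rsi.fzo/, /vub/, /rwur.lmeft/, /buld/, /fo.ve/, /vrot.sme/ → 6.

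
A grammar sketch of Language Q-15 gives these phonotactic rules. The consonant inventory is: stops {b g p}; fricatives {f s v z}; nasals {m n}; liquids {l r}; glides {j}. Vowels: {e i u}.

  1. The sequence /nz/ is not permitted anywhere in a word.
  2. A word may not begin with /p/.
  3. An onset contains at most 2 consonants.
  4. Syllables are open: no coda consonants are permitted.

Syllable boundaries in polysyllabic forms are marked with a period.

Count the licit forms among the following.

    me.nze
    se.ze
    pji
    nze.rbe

me.nze — violates constraint 1: contains banned sequence /nz/ → illicit
se.ze — σ1 onset /s/, coda /∅/ ok; σ2 onset /z/, coda /∅/ ok → licit
pji — violates constraint 2: word begins with /p/ → illicit
nze.rbe — violates constraint 1: contains banned sequence /nz/ → illicit
Licit: se.ze → 1.

1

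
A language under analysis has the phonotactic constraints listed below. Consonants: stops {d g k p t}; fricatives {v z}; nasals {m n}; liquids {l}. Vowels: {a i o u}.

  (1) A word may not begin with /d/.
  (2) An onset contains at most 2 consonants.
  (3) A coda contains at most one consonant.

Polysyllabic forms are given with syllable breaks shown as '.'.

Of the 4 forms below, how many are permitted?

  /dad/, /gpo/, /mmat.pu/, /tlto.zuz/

/dad/ — violates constraint 1: word begins with /d/ → not permitted
/gpo/ — σ1 onset /gp/ (2C), coda /∅/ ok → permitted
/mmat.pu/ — σ1 onset /mm/ (2C), coda /t/ ok; σ2 onset /p/, coda /∅/ ok → permitted
/tlto.zuz/ — violates constraint 2: syllable 1 onset /tlt/ has 3 consonants (> 2) → not permitted
Permitted: /gpo/, /mmat.pu/ → 2.

2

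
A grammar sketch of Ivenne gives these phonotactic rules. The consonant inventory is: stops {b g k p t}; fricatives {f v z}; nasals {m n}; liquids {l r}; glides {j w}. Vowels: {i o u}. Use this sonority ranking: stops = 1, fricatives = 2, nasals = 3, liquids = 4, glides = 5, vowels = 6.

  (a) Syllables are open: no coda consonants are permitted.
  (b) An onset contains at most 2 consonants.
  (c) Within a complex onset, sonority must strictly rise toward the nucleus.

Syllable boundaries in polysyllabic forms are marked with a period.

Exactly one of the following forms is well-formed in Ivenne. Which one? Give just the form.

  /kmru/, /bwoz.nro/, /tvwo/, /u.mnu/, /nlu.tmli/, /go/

/kmru/ — violates constraint (b): syllable 1 onset /kmr/ has 3 consonants (> 2) → ill-formed
/bwoz.nro/ — violates constraint (a): syllable 1 coda /z/ has 1 consonant (> 0) → ill-formed
/tvwo/ — violates constraint (b): syllable 1 onset /tvw/ has 3 consonants (> 2) → ill-formed
/u.mnu/ — violates constraint (c): syllable 2 onset /mn/: /m/ (nasal, 3) → /n/ (nasal, 3) does not rise → ill-formed
/nlu.tmli/ — violates constraint (b): syllable 2 onset /tml/ has 3 consonants (> 2) → ill-formed
/go/ — σ1 onset /g/, coda /∅/ ok → well-formed

/go/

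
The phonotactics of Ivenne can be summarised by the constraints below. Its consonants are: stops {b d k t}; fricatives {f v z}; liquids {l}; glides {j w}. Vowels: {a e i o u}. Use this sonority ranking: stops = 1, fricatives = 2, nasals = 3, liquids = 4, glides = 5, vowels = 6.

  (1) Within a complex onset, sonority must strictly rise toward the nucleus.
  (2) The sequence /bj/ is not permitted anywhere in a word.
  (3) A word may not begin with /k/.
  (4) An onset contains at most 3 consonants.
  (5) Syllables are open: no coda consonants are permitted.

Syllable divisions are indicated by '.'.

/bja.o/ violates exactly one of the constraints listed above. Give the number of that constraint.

/bja.o/: contains banned sequence /bj/.
This is a violation of constraint 2: "The sequence /bj/ is not permitted anywhere in a word."
The remaining constraints (1, 3, 4, 5) are satisfied.

2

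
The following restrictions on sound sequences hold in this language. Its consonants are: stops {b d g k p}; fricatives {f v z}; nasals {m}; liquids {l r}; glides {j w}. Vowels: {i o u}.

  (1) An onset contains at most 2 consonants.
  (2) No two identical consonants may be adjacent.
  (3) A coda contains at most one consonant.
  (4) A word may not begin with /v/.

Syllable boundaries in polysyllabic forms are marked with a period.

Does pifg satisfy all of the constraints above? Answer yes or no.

no

pifg — violates constraint 3: syllable 1 coda /fg/ has 2 consonants (> 1) → illicit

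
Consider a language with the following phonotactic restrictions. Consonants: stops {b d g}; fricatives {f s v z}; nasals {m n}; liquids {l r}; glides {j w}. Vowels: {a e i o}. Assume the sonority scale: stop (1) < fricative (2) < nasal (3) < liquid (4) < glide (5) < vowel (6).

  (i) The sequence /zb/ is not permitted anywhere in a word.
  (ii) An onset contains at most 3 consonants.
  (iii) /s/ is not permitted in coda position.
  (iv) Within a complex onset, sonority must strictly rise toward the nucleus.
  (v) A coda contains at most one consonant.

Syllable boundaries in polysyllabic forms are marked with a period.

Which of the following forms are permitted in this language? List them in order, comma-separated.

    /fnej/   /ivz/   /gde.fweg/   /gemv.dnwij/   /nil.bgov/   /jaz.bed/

/fnej/ — σ1 onset /fn/ (2→3 rises), coda /j/ ok → permitted
/ivz/ — violates constraint (v): syllable 1 coda /vz/ has 2 consonants (> 1) → not permitted
/gde.fweg/ — violates constraint (iv): syllable 1 onset /gd/: /g/ (stop, 1) → /d/ (stop, 1) does not rise → not permitted
/gemv.dnwij/ — violates constraint (v): syllable 1 coda /mv/ has 2 consonants (> 1) → not permitted
/nil.bgov/ — violates constraint (iv): syllable 2 onset /bg/: /b/ (stop, 1) → /g/ (stop, 1) does not rise → not permitted
/jaz.bed/ — violates constraint (i): contains banned sequence /zb/ → not permitted

/fnej/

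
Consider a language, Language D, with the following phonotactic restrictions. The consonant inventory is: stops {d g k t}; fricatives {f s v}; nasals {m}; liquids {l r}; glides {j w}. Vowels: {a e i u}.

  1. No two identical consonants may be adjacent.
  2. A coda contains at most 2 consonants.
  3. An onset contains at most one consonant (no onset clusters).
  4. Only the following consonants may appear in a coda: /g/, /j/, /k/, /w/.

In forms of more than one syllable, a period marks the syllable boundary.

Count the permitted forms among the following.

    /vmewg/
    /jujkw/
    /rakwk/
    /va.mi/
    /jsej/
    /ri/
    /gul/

/vmewg/ — violates constraint 3: syllable 1 onset /vm/ has 2 consonants (> 1) → not permitted
/jujkw/ — violates constraint 2: syllable 1 coda /jkw/ has 3 consonants (> 2) → not permitted
/rakwk/ — violates constraint 2: syllable 1 coda /kwk/ has 3 consonants (> 2) → not permitted
/va.mi/ — σ1 onset /v/, coda /∅/ ok; σ2 onset /m/, coda /∅/ ok → permitted
/jsej/ — violates constraint 3: syllable 1 onset /js/ has 2 consonants (> 1) → not permitted
/ri/ — σ1 onset /r/, coda /∅/ ok → permitted
/gul/ — violates constraint 4: syllable 1 coda contains /l/, which is not a licensed coda consonant → not permitted
Permitted: /va.mi/, /ri/ → 2.

2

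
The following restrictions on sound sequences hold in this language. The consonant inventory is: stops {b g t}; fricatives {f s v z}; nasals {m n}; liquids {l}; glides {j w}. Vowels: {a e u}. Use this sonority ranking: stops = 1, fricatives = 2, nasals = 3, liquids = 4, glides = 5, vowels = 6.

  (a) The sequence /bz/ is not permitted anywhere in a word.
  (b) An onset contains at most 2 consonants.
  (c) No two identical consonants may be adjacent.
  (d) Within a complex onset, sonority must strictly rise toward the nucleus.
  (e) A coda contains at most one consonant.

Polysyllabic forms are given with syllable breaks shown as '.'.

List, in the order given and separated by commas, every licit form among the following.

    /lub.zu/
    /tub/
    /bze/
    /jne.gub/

/tub/

/lub.zu/ — violates constraint (a): contains banned sequence /bz/ → illicit
/tub/ — σ1 onset /t/, coda /b/ ok → licit
/bze/ — violates constraint (a): contains banned sequence /bz/ → illicit
/jne.gub/ — violates constraint (d): syllable 1 onset /jn/: /j/ (glide, 5) → /n/ (nasal, 3) does not rise → illicit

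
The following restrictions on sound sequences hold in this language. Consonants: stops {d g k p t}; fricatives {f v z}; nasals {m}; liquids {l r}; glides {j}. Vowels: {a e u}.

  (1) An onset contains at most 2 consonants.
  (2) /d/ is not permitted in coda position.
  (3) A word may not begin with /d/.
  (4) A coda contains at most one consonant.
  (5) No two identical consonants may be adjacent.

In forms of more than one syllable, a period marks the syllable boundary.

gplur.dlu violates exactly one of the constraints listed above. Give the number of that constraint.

gplur.dlu: syllable 1 onset /gpl/ has 3 consonants (> 2).
This is a violation of constraint 1: "An onset contains at most 2 consonants."
The remaining constraints (2, 3, 4, 5) are satisfied.

1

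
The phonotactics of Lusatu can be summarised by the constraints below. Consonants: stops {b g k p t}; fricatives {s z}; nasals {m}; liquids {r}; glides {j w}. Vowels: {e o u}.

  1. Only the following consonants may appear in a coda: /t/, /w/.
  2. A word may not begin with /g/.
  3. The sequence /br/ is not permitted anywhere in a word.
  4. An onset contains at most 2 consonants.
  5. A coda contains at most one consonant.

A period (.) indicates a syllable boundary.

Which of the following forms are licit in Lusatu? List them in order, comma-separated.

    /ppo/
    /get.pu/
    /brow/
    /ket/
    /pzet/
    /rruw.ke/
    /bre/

/ppo/ — σ1 onset /pp/ (2C), coda /∅/ ok → licit
/get.pu/ — violates constraint 2: word begins with /g/ → illicit
/brow/ — violates constraint 3: contains banned sequence /br/ → illicit
/ket/ — σ1 onset /k/, coda /t/ ok → licit
/pzet/ — σ1 onset /pz/ (2C), coda /t/ ok → licit
/rruw.ke/ — σ1 onset /rr/ (2C), coda /w/ ok; σ2 onset /k/, coda /∅/ ok → licit
/bre/ — violates constraint 3: contains banned sequence /br/ → illicit

/ppo/, /ket/, /pzet/, /rruw.ke/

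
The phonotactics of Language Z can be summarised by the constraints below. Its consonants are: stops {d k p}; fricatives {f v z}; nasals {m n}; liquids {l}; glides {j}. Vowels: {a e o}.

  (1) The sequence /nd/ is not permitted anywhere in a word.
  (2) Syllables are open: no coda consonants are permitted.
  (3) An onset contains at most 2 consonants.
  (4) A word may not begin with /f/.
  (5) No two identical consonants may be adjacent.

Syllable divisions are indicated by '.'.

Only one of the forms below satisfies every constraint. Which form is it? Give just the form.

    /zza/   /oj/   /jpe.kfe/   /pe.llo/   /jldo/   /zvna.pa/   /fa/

/zza/ — violates constraint 5: adjacent identical consonants /zz/ → ill-formed
/oj/ — violates constraint 2: syllable 1 coda /j/ has 1 consonant (> 0) → ill-formed
/jpe.kfe/ — σ1 onset /jp/ (2C), coda /∅/ ok; σ2 onset /kf/ (2C), coda /∅/ ok → well-formed
/pe.llo/ — violates constraint 5: adjacent identical consonants /ll/ → ill-formed
/jldo/ — violates constraint 3: syllable 1 onset /jld/ has 3 consonants (> 2) → ill-formed
/zvna.pa/ — violates constraint 3: syllable 1 onset /zvn/ has 3 consonants (> 2) → ill-formed
/fa/ — violates constraint 4: word begins with /f/ → ill-formed

/jpe.kfe/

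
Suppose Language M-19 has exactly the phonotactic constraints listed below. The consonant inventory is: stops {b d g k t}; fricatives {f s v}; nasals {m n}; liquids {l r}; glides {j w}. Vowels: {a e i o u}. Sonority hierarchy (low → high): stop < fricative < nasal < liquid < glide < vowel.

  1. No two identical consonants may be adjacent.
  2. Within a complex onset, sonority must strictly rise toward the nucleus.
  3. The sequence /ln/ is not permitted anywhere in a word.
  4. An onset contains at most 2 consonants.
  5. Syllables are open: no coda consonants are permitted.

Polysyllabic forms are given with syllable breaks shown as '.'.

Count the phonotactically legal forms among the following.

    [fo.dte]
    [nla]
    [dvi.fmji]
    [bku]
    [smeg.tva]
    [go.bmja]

[fo.dte] — violates constraint 2: syllable 2 onset /dt/: /d/ (stop, 1) → /t/ (stop, 1) does not rise → phonotactically illegal
[nla] — σ1 onset /nl/ (3→4 rises), coda /∅/ ok → phonotactically legal
[dvi.fmji] — violates constraint 4: syllable 2 onset /fmj/ has 3 consonants (> 2) → phonotactically illegal
[bku] — violates constraint 2: syllable 1 onset /bk/: /b/ (stop, 1) → /k/ (stop, 1) does not rise → phonotactically illegal
[smeg.tva] — violates constraint 5: syllable 1 coda /g/ has 1 consonant (> 0) → phonotactically illegal
[go.bmja] — violates constraint 4: syllable 2 onset /bmj/ has 3 consonants (> 2) → phonotactically illegal
Phonotactically legal: [nla] → 1.

1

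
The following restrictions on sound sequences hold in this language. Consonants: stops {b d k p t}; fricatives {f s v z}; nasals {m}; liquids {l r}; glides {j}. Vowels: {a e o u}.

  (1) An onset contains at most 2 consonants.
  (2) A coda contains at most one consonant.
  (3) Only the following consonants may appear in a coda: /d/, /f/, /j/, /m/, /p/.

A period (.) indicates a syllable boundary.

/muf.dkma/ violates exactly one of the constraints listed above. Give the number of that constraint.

/muf.dkma/: syllable 2 onset /dkm/ has 3 consonants (> 2).
This is a violation of constraint 1: "An onset contains at most 2 consonants."
The remaining constraints (2, 3) are satisfied.

1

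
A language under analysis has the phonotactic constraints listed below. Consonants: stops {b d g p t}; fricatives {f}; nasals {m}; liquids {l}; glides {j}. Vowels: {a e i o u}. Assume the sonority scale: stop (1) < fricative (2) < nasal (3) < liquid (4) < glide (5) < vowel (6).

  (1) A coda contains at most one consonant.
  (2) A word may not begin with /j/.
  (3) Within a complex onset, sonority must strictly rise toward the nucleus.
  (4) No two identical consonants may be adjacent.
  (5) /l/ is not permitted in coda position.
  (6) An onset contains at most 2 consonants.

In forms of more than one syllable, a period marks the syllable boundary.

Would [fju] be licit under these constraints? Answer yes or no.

[fju] — σ1 onset /fj/ (2→5 rises), coda /∅/ ok → licit

yes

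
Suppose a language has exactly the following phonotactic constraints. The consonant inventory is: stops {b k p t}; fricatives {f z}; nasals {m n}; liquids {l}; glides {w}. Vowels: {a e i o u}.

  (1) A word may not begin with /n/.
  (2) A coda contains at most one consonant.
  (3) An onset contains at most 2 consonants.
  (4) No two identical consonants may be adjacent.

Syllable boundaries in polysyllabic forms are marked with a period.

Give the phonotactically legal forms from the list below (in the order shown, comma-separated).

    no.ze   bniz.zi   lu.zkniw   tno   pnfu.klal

tno

no.ze — violates constraint 1: word begins with /n/ → phonotactically illegal
bniz.zi — violates constraint 4: adjacent identical consonants /zz/ → phonotactically illegal
lu.zkniw — violates constraint 3: syllable 2 onset /zkn/ has 3 consonants (> 2) → phonotactically illegal
tno — σ1 onset /tn/ (2C), coda /∅/ ok → phonotactically legal
pnfu.klal — violates constraint 3: syllable 1 onset /pnf/ has 3 consonants (> 2) → phonotactically illegal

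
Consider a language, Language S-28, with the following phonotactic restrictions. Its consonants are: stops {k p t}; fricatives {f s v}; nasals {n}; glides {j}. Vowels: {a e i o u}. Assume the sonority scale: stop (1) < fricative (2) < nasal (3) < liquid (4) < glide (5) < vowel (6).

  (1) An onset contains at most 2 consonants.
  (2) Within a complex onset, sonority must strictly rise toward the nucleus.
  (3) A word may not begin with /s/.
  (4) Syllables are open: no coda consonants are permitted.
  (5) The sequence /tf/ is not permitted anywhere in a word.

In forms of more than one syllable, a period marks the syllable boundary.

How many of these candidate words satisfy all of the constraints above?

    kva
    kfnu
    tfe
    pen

kva — σ1 onset /kv/ (1→2 rises), coda /∅/ ok → well-formed
kfnu — violates constraint 1: syllable 1 onset /kfn/ has 3 consonants (> 2) → ill-formed
tfe — violates constraint 5: contains banned sequence /tf/ → ill-formed
pen — violates constraint 4: syllable 1 coda /n/ has 1 consonant (> 0) → ill-formed
Well-formed: kva → 1.

1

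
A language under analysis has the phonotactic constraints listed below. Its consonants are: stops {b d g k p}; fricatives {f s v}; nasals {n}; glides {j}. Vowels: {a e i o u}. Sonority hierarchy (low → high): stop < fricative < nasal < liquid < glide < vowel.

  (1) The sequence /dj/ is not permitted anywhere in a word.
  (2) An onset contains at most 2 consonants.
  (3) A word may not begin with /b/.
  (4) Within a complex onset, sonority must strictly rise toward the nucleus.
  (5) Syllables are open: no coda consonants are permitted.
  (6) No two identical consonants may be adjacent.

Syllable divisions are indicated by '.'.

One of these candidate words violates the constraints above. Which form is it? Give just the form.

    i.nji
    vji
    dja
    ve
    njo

i.nji — σ1 onset /∅/, coda /∅/ ok; σ2 onset /nj/ (3→5 rises), coda /∅/ ok → permitted
vji — σ1 onset /vj/ (2→5 rises), coda /∅/ ok → permitted
dja — violates constraint 1: contains banned sequence /dj/ → not permitted
ve — σ1 onset /v/, coda /∅/ ok → permitted
njo — σ1 onset /nj/ (3→5 rises), coda /∅/ ok → permitted

dja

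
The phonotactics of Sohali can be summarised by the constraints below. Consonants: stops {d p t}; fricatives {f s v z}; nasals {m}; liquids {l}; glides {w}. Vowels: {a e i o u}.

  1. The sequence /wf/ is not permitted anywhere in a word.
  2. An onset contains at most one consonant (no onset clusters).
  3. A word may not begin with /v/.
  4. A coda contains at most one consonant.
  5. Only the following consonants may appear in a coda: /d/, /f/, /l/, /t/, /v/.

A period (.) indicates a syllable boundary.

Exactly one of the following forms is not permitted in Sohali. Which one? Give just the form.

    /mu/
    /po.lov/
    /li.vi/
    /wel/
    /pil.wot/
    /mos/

/mos/

/mu/ — σ1 onset /m/, coda /∅/ ok → permitted
/po.lov/ — σ1 onset /p/, coda /∅/ ok; σ2 onset /l/, coda /v/ ok → permitted
/li.vi/ — σ1 onset /l/, coda /∅/ ok; σ2 onset /v/, coda /∅/ ok → permitted
/wel/ — σ1 onset /w/, coda /l/ ok → permitted
/pil.wot/ — σ1 onset /p/, coda /l/ ok; σ2 onset /w/, coda /t/ ok → permitted
/mos/ — violates constraint 5: syllable 1 coda contains /s/, which is not a licensed coda consonant → not permitted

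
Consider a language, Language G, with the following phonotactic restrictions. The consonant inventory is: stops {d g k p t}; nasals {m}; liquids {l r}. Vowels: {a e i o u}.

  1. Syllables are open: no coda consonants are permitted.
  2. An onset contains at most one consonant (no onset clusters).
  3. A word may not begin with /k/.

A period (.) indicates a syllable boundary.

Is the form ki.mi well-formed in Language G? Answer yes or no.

no

ki.mi — violates constraint 3: word begins with /k/ → ill-formed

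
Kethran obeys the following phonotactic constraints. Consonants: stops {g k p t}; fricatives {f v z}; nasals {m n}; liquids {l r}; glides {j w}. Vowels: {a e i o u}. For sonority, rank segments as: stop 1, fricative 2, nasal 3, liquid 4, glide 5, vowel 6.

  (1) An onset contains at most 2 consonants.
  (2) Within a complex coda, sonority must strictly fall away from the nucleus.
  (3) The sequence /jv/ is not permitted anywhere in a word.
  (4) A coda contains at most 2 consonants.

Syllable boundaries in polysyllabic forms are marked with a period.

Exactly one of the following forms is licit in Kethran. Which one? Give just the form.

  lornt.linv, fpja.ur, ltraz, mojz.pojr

mojz.pojr

lornt.linv — violates constraint 4: syllable 1 coda /rnt/ has 3 consonants (> 2) → illicit
fpja.ur — violates constraint 1: syllable 1 onset /fpj/ has 3 consonants (> 2) → illicit
ltraz — violates constraint 1: syllable 1 onset /ltr/ has 3 consonants (> 2) → illicit
mojz.pojr — σ1 onset /m/, coda /jz/ (5→2 falls) ok; σ2 onset /p/, coda /jr/ (5→4 falls) ok → licit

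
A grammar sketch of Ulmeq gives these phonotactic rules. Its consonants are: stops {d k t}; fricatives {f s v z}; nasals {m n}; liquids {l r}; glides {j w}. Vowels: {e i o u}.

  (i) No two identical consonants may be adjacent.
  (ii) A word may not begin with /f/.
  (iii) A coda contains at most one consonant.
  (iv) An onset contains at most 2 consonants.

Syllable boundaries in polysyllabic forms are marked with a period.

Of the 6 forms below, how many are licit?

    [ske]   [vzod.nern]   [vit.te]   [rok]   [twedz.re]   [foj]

2

[ske] — σ1 onset /sk/ (2C), coda /∅/ ok → licit
[vzod.nern] — violates constraint (iii): syllable 2 coda /rn/ has 2 consonants (> 1) → illicit
[vit.te] — violates constraint (i): adjacent identical consonants /tt/ → illicit
[rok] — σ1 onset /r/, coda /k/ ok → licit
[twedz.re] — violates constraint (iii): syllable 1 coda /dz/ has 2 consonants (> 1) → illicit
[foj] — violates constraint (ii): word begins with /f/ → illicit
Licit: [ske], [rok] → 2.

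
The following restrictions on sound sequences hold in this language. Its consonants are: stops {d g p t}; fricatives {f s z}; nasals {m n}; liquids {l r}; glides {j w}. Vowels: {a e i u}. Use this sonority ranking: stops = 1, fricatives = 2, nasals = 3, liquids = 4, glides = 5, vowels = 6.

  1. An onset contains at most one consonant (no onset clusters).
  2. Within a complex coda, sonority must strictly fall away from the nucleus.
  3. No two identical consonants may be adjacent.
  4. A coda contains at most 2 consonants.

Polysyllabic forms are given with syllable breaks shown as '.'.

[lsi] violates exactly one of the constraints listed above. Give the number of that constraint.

[lsi]: syllable 1 onset /ls/ has 2 consonants (> 1).
This is a violation of constraint 1: "An onset contains at most one consonant (no onset clusters)."
The remaining constraints (2, 3, 4) are satisfied.

1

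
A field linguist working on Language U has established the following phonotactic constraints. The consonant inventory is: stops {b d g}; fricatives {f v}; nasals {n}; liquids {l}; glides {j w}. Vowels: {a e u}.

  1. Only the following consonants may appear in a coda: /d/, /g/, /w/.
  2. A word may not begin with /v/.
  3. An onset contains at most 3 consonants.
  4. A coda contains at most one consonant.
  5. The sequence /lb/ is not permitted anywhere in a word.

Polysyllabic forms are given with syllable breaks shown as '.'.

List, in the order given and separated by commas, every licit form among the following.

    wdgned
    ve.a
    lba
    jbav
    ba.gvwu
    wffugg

ba.gvwu

wdgned — violates constraint 3: syllable 1 onset /wdgn/ has 4 consonants (> 3) → illicit
ve.a — violates constraint 2: word begins with /v/ → illicit
lba — violates constraint 5: contains banned sequence /lb/ → illicit
jbav — violates constraint 1: syllable 1 coda contains /v/, which is not a licensed coda consonant → illicit
ba.gvwu — σ1 onset /b/, coda /∅/ ok; σ2 onset /gvw/ (3C), coda /∅/ ok → licit
wffugg — violates constraint 4: syllable 1 coda /gg/ has 2 consonants (> 1) → illicit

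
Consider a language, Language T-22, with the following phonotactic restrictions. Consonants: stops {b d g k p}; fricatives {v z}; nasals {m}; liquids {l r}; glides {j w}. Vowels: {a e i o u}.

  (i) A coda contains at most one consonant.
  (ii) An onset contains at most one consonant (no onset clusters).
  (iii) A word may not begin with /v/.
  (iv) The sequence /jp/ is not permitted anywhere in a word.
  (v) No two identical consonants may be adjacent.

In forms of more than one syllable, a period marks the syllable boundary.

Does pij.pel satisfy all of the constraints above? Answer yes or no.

pij.pel — violates constraint (iv): contains banned sequence /jp/ → ill-formed

no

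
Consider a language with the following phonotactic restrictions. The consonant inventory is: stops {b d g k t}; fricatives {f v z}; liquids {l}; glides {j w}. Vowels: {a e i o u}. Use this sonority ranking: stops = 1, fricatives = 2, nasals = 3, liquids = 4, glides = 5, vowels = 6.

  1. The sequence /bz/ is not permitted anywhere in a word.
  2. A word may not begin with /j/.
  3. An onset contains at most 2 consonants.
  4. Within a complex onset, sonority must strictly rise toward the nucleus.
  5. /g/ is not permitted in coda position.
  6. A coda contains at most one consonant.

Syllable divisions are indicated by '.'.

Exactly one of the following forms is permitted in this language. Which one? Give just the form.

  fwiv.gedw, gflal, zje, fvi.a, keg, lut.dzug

zje

fwiv.gedw — violates constraint 6: syllable 2 coda /dw/ has 2 consonants (> 1) → not permitted
gflal — violates constraint 3: syllable 1 onset /gfl/ has 3 consonants (> 2) → not permitted
zje — σ1 onset /zj/ (2→5 rises), coda /∅/ ok → permitted
fvi.a — violates constraint 4: syllable 1 onset /fv/: /f/ (fricative, 2) → /v/ (fricative, 2) does not rise → not permitted
keg — violates constraint 5: syllable 1 coda contains /g/ → not permitted
lut.dzug — violates constraint 5: syllable 2 coda contains /g/ → not permitted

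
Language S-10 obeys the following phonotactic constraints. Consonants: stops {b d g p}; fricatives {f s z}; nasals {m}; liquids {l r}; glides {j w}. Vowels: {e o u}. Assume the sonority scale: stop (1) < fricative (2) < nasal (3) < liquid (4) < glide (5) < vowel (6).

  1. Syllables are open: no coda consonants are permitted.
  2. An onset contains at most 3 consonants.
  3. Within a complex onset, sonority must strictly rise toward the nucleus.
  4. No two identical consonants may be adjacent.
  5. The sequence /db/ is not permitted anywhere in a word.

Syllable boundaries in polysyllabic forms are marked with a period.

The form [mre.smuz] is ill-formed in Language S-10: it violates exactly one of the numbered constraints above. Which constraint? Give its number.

1

[mre.smuz]: syllable 2 coda /z/ has 1 consonant (> 0).
This is a violation of constraint 1: "Syllables are open: no coda consonants are permitted."
The remaining constraints (2, 3, 4, 5) are satisfied.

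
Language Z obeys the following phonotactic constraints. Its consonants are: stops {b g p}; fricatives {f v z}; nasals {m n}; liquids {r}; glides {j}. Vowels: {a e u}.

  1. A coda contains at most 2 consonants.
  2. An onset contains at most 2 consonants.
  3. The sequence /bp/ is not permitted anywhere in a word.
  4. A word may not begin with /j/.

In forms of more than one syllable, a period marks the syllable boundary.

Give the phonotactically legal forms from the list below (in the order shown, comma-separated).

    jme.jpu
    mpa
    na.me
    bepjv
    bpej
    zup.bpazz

jme.jpu — violates constraint 4: word begins with /j/ → phonotactically illegal
mpa — σ1 onset /mp/ (2C), coda /∅/ ok → phonotactically legal
na.me — σ1 onset /n/, coda /∅/ ok; σ2 onset /m/, coda /∅/ ok → phonotactically legal
bepjv — violates constraint 1: syllable 1 coda /pjv/ has 3 consonants (> 2) → phonotactically illegal
bpej — violates constraint 3: contains banned sequence /bp/ → phonotactically illegal
zup.bpazz — violates constraint 3: contains banned sequence /bp/ → phonotactically illegal

mpa, na.me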